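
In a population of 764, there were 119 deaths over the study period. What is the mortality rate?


Mortality rate = 119 / 764 = 0.155759 ≈ 0.1558

0.1558


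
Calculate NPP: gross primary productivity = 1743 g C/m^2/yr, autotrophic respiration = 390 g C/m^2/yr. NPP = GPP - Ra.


NPP = GPP - Ra = 1743 - 390 = 1353 g C/m^2/yr

1353 g C/m^2/yr


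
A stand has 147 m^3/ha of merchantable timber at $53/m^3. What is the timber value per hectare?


Value = 147 * 53 = $7791/ha

$7791/ha


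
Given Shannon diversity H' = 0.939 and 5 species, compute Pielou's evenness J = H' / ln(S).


ln(5) = 1.60944
J = H' / ln(S) = 0.939 / 1.60944 = 0.583433 ≈ 0.5834

0.5834


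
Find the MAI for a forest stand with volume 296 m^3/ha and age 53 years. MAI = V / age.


MAI = 296 / 53 = 5.5849 ≈ 5.58 m^3/ha/yr

5.58 m^3/ha/yr


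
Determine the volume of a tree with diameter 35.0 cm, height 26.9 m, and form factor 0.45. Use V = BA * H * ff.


(D/200)^2 = (35.0/200)^2 = 0.175^2 = 0.030625
BA = 3.141593 * 0.030625 = 0.0962113 m^2
V = 0.0962113 * 26.9 * 0.45 = 1.16464 ≈ 1.165 m^3

1.165 m^3


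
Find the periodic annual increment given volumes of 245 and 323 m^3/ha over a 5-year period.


PAI = (V2 - V1) / period = (323 - 245) / 5 = 78 / 5 = 15.60 m^3/ha/yr

15.60 m^3/ha/yr


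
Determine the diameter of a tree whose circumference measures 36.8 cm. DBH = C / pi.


DBH = C / pi = 36.8 / 3.141593 = 11.7138 ≈ 11.71 cm

11.71 cm


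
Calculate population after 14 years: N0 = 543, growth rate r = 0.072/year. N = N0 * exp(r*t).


r*t = 0.072 * 14 = 1.008
exp(1.008) = 2.74012
N = 543 * 2.74012 = 1487.89 ≈ 1488

1488


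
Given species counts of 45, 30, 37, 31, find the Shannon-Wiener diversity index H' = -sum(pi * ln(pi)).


Total N = 45 + 30 + 37 + 31 = 143
Per-species terms:
  p = 45/143 = 0.314685; ln(p) = -1.156183; p*ln(p) = 0.314685 * (-1.156183) = -0.363833
  p = 30/143 = 0.209790; ln(p) = -1.561648; p*ln(p) = 0.209790 * (-1.561648) = -0.327618
  p = 37/143 = 0.258741; ln(p) = -1.351928; p*ln(p) = 0.258741 * (-1.351928) = -0.349799
  p = 31/143 = 0.216783; ln(p) = -1.528858; p*ln(p) = 0.216783 * (-1.528858) = -0.331430
sum(p*ln(p)) = (-0.363833) + (-0.327618) + (-0.349799) + (-0.331430) = -1.372680
H' = -(-1.372680) = 1.372680 ≈ 1.3727

1.3727


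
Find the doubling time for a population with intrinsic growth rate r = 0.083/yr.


td = ln(2) / 0.083 = 0.693147 / 0.083 = 8.35117 ≈ 8.4 years

8.4 years


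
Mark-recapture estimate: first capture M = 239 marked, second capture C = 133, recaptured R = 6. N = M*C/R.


N = M * C / R = 239 * 133 / 6 = 31787 / 6 = 5297.83 ≈ 5298

5298 individuals


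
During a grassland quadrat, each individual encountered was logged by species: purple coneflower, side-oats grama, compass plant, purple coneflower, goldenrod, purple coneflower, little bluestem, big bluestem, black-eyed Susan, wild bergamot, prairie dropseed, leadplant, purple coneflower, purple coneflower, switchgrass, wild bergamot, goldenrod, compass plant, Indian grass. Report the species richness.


Total individuals logged = 19
Distinct species (count of individuals): purple coneflower (5), side-oats grama (1), compass plant (2), goldenrod (2), little bluestem (1), big bluestem (1), black-eyed Susan (1), wild bergamot (2), prairie dropseed (1), leadplant (1), switchgrass (1), Indian grass (1)
Species richness = number of distinct species = 12

12


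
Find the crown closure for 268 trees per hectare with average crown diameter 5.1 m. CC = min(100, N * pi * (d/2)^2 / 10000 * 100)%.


(d/2)^2 = (5.1/2)^2 = 2.55^2 = 6.5025
Crown area = 3.141593 * 6.5025 = 20.4282 m^2
N * area / 10000 * 100 = 268 * 20.4282 / 10000 * 100 = 54.7476
CC = min(100, 54.7476) = 54.7476 ≈ 54.7%

54.7%


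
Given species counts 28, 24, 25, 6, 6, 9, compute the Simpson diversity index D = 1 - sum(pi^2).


Total N = 28 + 24 + 25 + 6 + 6 + 9 = 98
Per-species terms:
  p = 28/98 = 0.285714; p^2 = 0.285714^2 = 0.081632
  p = 24/98 = 0.244898; p^2 = 0.244898^2 = 0.059975
  p = 25/98 = 0.255102; p^2 = 0.255102^2 = 0.065077
  p = 6/98 = 0.061224; p^2 = 0.061224^2 = 0.003748
  p = 6/98 = 0.061224; p^2 = 0.061224^2 = 0.003748
  p = 9/98 = 0.091837; p^2 = 0.091837^2 = 0.008434
sum(p^2) = 0.081632 + 0.059975 + 0.065077 + 0.003748 + 0.003748 + 0.008434 = 0.222614
D = 1 - 0.222614 = 0.777386 ≈ 0.7774

0.7774


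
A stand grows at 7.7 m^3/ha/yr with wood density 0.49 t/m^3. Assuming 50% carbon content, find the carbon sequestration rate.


C = 7.7 * 0.49 * 0.5 = 1.8865 ≈ 1.89 t C/ha/yr

1.89 t C/ha/yr


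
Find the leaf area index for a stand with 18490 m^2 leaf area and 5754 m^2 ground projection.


LAI = 18490 / 5754 = 3.2134 ≈ 3.21

3.21


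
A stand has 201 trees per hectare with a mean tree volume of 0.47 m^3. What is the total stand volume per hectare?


V_stand = 201 * 0.47 = 94.47 ≈ 94.5 m^3/ha

94.5 m^3/ha


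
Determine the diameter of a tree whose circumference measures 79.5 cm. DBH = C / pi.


DBH = C / pi = 79.5 / 3.141593 = 25.3056 ≈ 25.31 cm

25.31 cm


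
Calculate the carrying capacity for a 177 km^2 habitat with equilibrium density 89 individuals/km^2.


K = 89 * 177 = 15753 individuals

15753 individuals


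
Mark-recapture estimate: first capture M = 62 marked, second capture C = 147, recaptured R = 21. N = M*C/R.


N = M * C / R = 62 * 147 / 21 = 9114 / 21 = 434

434 individuals


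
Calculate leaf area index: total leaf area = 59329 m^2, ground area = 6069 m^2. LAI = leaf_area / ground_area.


LAI = 59329 / 6069 = 9.7757 ≈ 9.78

9.78


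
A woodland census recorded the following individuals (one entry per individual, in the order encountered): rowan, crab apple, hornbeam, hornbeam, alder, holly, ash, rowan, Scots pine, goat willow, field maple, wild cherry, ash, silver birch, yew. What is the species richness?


Total individuals logged = 15
Distinct species (count of individuals): rowan (2), crab apple (1), hornbeam (2), alder (1), holly (1), ash (2), Scots pine (1), goat willow (1), field maple (1), wild cherry (1), silver birch (1), yew (1)
Species richness = number of distinct species = 12

12


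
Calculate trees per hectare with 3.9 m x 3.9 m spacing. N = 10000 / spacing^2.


N = 10000 / 3.9^2 = 10000 / 15.21 = 657.462 ≈ 657 trees/ha

657 trees/ha


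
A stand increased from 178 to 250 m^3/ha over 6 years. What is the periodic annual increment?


PAI = (V2 - V1) / period = (250 - 178) / 6 = 72 / 6 = 12.00 m^3/ha/yr

12.00 m^3/ha/yr


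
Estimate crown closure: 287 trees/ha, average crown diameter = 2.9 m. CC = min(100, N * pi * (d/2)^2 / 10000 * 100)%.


(d/2)^2 = (2.9/2)^2 = 1.45^2 = 2.1025
Crown area = 3.141593 * 2.1025 = 6.60520 m^2
N * area / 10000 * 100 = 287 * 6.60520 / 10000 * 100 = 18.9569
CC = min(100, 18.9569) = 18.9569 ≈ 19.0%

19.0%


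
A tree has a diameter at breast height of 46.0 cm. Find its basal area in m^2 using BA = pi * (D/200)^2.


D/200 = 46.0/200 = 0.23 m
(D/200)^2 = 0.23^2 = 0.0529
BA = 3.141593 * 0.0529 = 0.166190 ≈ 0.1662 m^2

0.1662 m^2


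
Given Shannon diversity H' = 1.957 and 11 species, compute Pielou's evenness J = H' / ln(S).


ln(11) = 2.39790
J = H' / ln(S) = 1.957 / 2.39790 = 0.816131 ≈ 0.8161

0.8161


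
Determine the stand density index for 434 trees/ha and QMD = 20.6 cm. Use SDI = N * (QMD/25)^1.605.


QMD/25 = 20.6/25 = 0.824
(0.824)^1.605 = exp(1.605 * ln(0.824)) = exp(1.605 * (-0.193585)) = exp(-0.310704) = 0.732931
SDI = 434 * 0.732931 = 318.092 ≈ 318

318


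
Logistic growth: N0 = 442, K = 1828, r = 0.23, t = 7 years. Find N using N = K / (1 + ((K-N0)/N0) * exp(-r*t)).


(K - N0)/N0 = (1828 - 442)/442 = 1386/442 = 3.13575
r*t = 0.23 * 7 = 1.61; exp(-1.61) = 0.199888
3.13575 * 0.199888 = 0.626799
1 + 0.626799 = 1.62680
N = 1828 / 1.62680 = 1123.68 ≈ 1124

1124


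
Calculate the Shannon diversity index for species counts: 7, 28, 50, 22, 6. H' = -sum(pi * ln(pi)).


Total N = 7 + 28 + 50 + 22 + 6 = 113
Per-species terms:
  p = 7/113 = 0.061947; ln(p) = -2.781476; p*ln(p) = 0.061947 * (-2.781476) = -0.172304
  p = 28/113 = 0.247788; ln(p) = -1.395182; p*ln(p) = 0.247788 * (-1.395182) = -0.345709
  p = 50/113 = 0.442478; ln(p) = -0.815365; p*ln(p) = 0.442478 * (-0.815365) = -0.360781
  p = 22/113 = 0.194690; ln(p) = -1.636347; p*ln(p) = 0.194690 * (-1.636347) = -0.318580
  p = 6/113 = 0.053097; ln(p) = -2.935635; p*ln(p) = 0.053097 * (-2.935635) = -0.155873
sum(p*ln(p)) = (-0.172304) + (-0.345709) + (-0.360781) + (-0.318580) + (-0.155873) = -1.353247
H' = -(-1.353247) = 1.353247 ≈ 1.3532

1.3532


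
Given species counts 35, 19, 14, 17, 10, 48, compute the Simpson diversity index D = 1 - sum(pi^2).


Total N = 35 + 19 + 14 + 17 + 10 + 48 = 143
Per-species terms:
  p = 35/143 = 0.244755; p^2 = 0.244755^2 = 0.059905
  p = 19/143 = 0.132867; p^2 = 0.132867^2 = 0.017654
  p = 14/143 = 0.097902; p^2 = 0.097902^2 = 0.009585
  p = 17/143 = 0.118881; p^2 = 0.118881^2 = 0.014133
  p = 10/143 = 0.069930; p^2 = 0.069930^2 = 0.004890
  p = 48/143 = 0.335664; p^2 = 0.335664^2 = 0.112670
sum(p^2) = 0.059905 + 0.017654 + 0.009585 + 0.014133 + 0.004890 + 0.112670 = 0.218837
D = 1 - 0.218837 = 0.781163 ≈ 0.7812

0.7812


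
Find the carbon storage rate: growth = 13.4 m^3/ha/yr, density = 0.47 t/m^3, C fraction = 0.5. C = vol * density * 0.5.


C = 13.4 * 0.47 * 0.5 = 3.149 ≈ 3.15 t C/ha/yr

3.15 t C/ha/yr


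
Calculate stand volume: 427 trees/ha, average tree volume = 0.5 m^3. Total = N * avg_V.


V_stand = 427 * 0.5 = 213.5 m^3/ha

213.5 m^3/ha


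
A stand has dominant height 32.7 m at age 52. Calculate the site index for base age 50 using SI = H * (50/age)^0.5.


50/52 = 0.961538
(0.961538)^0.5 = 0.980580
SI = 32.7 * 0.980580 = 32.0650 ≈ 32.1 m

32.1 m


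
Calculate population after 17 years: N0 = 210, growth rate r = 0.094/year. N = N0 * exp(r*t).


r*t = 0.094 * 17 = 1.598
exp(1.598) = 4.94314
N = 210 * 4.94314 = 1038.06 ≈ 1038

1038


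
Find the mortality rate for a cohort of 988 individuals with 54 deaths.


Mortality rate = 54 / 988 = 0.054656 ≈ 0.0547

0.0547


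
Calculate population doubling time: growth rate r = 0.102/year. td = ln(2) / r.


td = ln(2) / 0.102 = 0.693147 / 0.102 = 6.79556 ≈ 6.8 years

6.8 years


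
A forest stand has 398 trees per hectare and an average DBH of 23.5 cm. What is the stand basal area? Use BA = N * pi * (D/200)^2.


(D/200)^2 = (23.5/200)^2 = 0.1175^2 = 0.01380625
Individual BA = 3.141593 * 0.01380625 = 0.0433736 m^2
Stand BA = 398 * 0.0433736 = 17.2627 ≈ 17.26 m^2/ha

17.26 m^2/ha


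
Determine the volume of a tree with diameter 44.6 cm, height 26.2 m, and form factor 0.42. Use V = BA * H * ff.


(D/200)^2 = (44.6/200)^2 = 0.223^2 = 0.049729
BA = 3.141593 * 0.049729 = 0.156228 m^2
V = 0.156228 * 26.2 * 0.42 = 1.71913 ≈ 1.719 m^3

1.719 m^3


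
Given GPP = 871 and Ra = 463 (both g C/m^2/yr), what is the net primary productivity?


NPP = GPP - Ra = 871 - 463 = 408 g C/m^2/yr

408 g C/m^2/yr


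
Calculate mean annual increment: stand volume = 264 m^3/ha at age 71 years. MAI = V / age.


MAI = 264 / 71 = 3.7183 ≈ 3.72 m^3/ha/yr

3.72 m^3/ha/yr


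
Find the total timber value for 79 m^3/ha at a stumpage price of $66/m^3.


Value = 79 * 66 = $5214/ha

$5214/ha


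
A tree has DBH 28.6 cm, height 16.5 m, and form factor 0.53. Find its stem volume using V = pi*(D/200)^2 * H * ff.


(D/200)^2 = (28.6/200)^2 = 0.143^2 = 0.020449
BA = 3.141593 * 0.020449 = 0.0642424 m^2
V = 0.0642424 * 16.5 * 0.53 = 0.561800 ≈ 0.562 m^3

0.562 m^3


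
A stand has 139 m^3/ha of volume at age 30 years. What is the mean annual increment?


MAI = 139 / 30 = 4.6333 ≈ 4.63 m^3/ha/yr

4.63 m^3/ha/yr


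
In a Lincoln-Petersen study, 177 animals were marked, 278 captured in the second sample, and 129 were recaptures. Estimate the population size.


N = M * C / R = 177 * 278 / 129 = 49206 / 129 = 381.44 ≈ 381

381 individuals


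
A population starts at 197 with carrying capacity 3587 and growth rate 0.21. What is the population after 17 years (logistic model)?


(K - N0)/N0 = (3587 - 197)/197 = 3390/197 = 17.2081
r*t = 0.21 * 17 = 3.57; exp(-3.57) = 0.0281559
17.2081 * 0.0281559 = 0.484510
1 + 0.484510 = 1.48451
N = 3587 / 1.48451 = 2416.29 ≈ 2416

2416


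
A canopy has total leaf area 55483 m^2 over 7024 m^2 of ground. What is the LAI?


LAI = 55483 / 7024 = 7.8991 ≈ 7.90

7.90


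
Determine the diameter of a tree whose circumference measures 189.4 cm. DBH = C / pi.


DBH = C / pi = 189.4 / 3.141593 = 60.2879 ≈ 60.29 cm

60.29 cm


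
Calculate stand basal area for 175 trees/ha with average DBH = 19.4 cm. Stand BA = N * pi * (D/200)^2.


(D/200)^2 = (19.4/200)^2 = 0.097^2 = 0.009409
Individual BA = 3.141593 * 0.009409 = 0.0295592 m^2
Stand BA = 175 * 0.0295592 = 5.17286 ≈ 5.17 m^2/ha

5.17 m^2/ha


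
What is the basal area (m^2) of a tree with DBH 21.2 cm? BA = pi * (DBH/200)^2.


D/200 = 21.2/200 = 0.106 m
(D/200)^2 = 0.106^2 = 0.011236
BA = 3.141593 * 0.011236 = 0.0352989 ≈ 0.0353 m^2

0.0353 m^2


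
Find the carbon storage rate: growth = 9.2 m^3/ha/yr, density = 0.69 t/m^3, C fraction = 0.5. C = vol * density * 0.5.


C = 9.2 * 0.69 * 0.5 = 3.174 ≈ 3.17 t C/ha/yr

3.17 t C/ha/yr


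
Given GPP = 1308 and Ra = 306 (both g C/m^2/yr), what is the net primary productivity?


NPP = GPP - Ra = 1308 - 306 = 1002 g C/m^2/yr

1002 g C/m^2/yr


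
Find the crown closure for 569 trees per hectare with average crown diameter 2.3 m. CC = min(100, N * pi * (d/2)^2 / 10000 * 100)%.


(d/2)^2 = (2.3/2)^2 = 1.15^2 = 1.3225
Crown area = 3.141593 * 1.3225 = 4.15476 m^2
N * area / 10000 * 100 = 569 * 4.15476 / 10000 * 100 = 23.6406
CC = min(100, 23.6406) = 23.6406 ≈ 23.6%

23.6%


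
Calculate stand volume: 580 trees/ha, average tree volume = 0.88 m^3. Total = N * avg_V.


V_stand = 580 * 0.88 = 510.4 m^3/ha

510.4 m^3/ha


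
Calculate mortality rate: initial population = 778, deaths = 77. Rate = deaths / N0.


Mortality rate = 77 / 778 = 0.098972 ≈ 0.0990

0.0990


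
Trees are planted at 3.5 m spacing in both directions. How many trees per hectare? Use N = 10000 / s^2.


N = 10000 / 3.5^2 = 10000 / 12.25 = 816.327 ≈ 816 trees/ha

816 trees/ha


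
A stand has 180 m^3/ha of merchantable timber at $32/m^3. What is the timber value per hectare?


Value = 180 * 32 = $5760/ha

$5760/ha


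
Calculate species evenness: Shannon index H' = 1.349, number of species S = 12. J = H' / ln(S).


ln(12) = 2.48491
J = H' / ln(S) = 1.349 / 2.48491 = 0.542877 ≈ 0.5429

0.5429


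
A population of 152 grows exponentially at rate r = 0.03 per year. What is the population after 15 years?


r*t = 0.03 * 15 = 0.45
exp(0.45) = 1.56831
N = 152 * 1.56831 = 238.383 ≈ 238

238


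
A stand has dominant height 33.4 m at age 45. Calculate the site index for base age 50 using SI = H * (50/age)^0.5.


50/45 = 1.11111
(1.11111)^0.5 = 1.05409
SI = 33.4 * 1.05409 = 35.2066 ≈ 35.2 m

35.2 m


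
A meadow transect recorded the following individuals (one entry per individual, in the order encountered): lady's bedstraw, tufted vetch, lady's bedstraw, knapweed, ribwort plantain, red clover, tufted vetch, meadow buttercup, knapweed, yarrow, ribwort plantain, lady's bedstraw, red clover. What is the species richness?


Total individuals logged = 13
Distinct species (count of individuals): lady's bedstraw (3), tufted vetch (2), knapweed (2), ribwort plantain (2), red clover (2), meadow buttercup (1), yarrow (1)
Species richness = number of distinct species = 7

7


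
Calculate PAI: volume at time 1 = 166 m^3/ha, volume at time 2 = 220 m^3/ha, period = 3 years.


PAI = (V2 - V1) / period = (220 - 166) / 3 = 54 / 3 = 18.00 m^3/ha/yr

18.00 m^3/ha/yr


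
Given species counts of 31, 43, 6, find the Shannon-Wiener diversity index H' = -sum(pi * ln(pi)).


Total N = 31 + 43 + 6 = 80
Per-species terms:
  p = 31/80 = 0.387500; ln(p) = -0.948039; p*ln(p) = 0.387500 * (-0.948039) = -0.367365
  p = 43/80 = 0.537500; ln(p) = -0.620827; p*ln(p) = 0.537500 * (-0.620827) = -0.333695
  p = 6/80 = 0.075000; ln(p) = -2.590267; p*ln(p) = 0.075000 * (-2.590267) = -0.194270
sum(p*ln(p)) = (-0.367365) + (-0.333695) + (-0.194270) = -0.895330
H' = -(-0.895330) = 0.895330 ≈ 0.8953

0.8953


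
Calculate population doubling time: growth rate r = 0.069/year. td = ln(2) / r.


td = ln(2) / 0.069 = 0.693147 / 0.069 = 10.0456 ≈ 10.0 years

10.0 years


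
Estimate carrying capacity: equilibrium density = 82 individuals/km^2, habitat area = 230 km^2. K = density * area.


K = 82 * 230 = 18860 individuals

18860 individuals


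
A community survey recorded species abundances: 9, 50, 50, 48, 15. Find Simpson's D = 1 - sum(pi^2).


Total N = 9 + 50 + 50 + 48 + 15 = 172
Per-species terms:
  p = 9/172 = 0.052326; p^2 = 0.052326^2 = 0.002738
  p = 50/172 = 0.290698; p^2 = 0.290698^2 = 0.084505
  p = 50/172 = 0.290698; p^2 = 0.290698^2 = 0.084505
  p = 48/172 = 0.279070; p^2 = 0.279070^2 = 0.077880
  p = 15/172 = 0.087209; p^2 = 0.087209^2 = 0.007605
sum(p^2) = 0.002738 + 0.084505 + 0.084505 + 0.077880 + 0.007605 = 0.257233
D = 1 - 0.257233 = 0.742767 ≈ 0.7428

0.7428


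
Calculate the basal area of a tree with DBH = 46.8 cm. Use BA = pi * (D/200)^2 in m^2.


D/200 = 46.8/200 = 0.234 m
(D/200)^2 = 0.234^2 = 0.054756
BA = 3.141593 * 0.054756 = 0.172021 ≈ 0.1720 m^2

0.1720 m^2


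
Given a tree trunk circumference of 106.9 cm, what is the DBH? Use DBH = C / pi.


DBH = C / pi = 106.9 / 3.141593 = 34.0273 ≈ 34.03 cm

34.03 cm


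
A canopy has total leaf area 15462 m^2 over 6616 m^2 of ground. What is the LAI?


LAI = 15462 / 6616 = 2.3371 ≈ 2.34

2.34


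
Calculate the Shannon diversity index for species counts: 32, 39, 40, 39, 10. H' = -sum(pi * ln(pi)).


Total N = 32 + 39 + 40 + 39 + 10 = 160
Per-species terms:
  p = 32/160 = 0.200000; ln(p) = -1.609438; p*ln(p) = 0.200000 * (-1.609438) = -0.321888
  p = 39/160 = 0.243750; ln(p) = -1.411612; p*ln(p) = 0.243750 * (-1.411612) = -0.344080
  p = 40/160 = 0.250000; ln(p) = -1.386294; p*ln(p) = 0.250000 * (-1.386294) = -0.346574
  p = 39/160 = 0.243750; ln(p) = -1.411612; p*ln(p) = 0.243750 * (-1.411612) = -0.344080
  p = 10/160 = 0.062500; ln(p) = -2.772589; p*ln(p) = 0.062500 * (-2.772589) = -0.173287
sum(p*ln(p)) = (-0.321888) + (-0.344080) + (-0.346574) + (-0.344080) + (-0.173287) = -1.529909
H' = -(-1.529909) = 1.529909 ≈ 1.5299

1.5299


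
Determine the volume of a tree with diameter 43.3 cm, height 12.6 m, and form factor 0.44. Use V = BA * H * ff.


(D/200)^2 = (43.3/200)^2 = 0.2165^2 = 0.04687225
BA = 3.141593 * 0.04687225 = 0.147254 m^2
V = 0.147254 * 12.6 * 0.44 = 0.816376 ≈ 0.816 m^3

0.816 m^3


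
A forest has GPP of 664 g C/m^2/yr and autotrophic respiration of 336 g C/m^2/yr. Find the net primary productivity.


NPP = GPP - Ra = 664 - 336 = 328 g C/m^2/yr

328 g C/m^2/yr


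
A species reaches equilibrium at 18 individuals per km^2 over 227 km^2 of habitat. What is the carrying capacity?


K = 18 * 227 = 4086 individuals

4086 individuals


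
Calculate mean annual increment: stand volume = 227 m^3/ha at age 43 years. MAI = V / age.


MAI = 227 / 43 = 5.2791 ≈ 5.28 m^3/ha/yr

5.28 m^3/ha/yr


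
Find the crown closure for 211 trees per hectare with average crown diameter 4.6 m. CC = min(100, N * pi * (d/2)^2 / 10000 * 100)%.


(d/2)^2 = (4.6/2)^2 = 2.3^2 = 5.29
Crown area = 3.141593 * 5.29 = 16.6190 m^2
N * area / 10000 * 100 = 211 * 16.6190 / 10000 * 100 = 35.0661
CC = min(100, 35.0661) = 35.0661 ≈ 35.1%

35.1%


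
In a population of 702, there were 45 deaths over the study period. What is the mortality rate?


Mortality rate = 45 / 702 = 0.064103 ≈ 0.0641

0.0641


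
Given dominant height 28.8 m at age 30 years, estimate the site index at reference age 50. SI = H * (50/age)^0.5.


50/30 = 1.66667
(1.66667)^0.5 = 1.29100
SI = 28.8 * 1.29100 = 37.1808 ≈ 37.2 m

37.2 m


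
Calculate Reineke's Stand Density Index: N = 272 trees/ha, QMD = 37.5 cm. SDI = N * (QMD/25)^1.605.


QMD/25 = 37.5/25 = 1.5
(1.5)^1.605 = exp(1.605 * ln(1.5)) = exp(1.605 * 0.405465) = exp(0.650771) = 1.91702
SDI = 272 * 1.91702 = 521.429 ≈ 521

521


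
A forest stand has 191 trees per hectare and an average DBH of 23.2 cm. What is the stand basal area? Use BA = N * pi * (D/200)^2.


(D/200)^2 = (23.2/200)^2 = 0.116^2 = 0.013456
Individual BA = 3.141593 * 0.013456 = 0.0422733 m^2
Stand BA = 191 * 0.0422733 = 8.07420 ≈ 8.07 m^2/ha

8.07 m^2/ha


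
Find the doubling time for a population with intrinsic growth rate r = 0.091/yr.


td = ln(2) / 0.091 = 0.693147 / 0.091 = 7.61700 ≈ 7.6 years

7.6 years


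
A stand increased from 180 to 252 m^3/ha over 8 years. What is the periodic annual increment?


PAI = (V2 - V1) / period = (252 - 180) / 8 = 72 / 8 = 9.00 m^3/ha/yr

9.00 m^3/ha/yr


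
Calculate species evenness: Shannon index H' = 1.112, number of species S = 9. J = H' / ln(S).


ln(9) = 2.19722
J = H' / ln(S) = 1.112 / 2.19722 = 0.506094 ≈ 0.5061

0.5061


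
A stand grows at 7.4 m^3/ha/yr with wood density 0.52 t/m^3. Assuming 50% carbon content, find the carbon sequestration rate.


C = 7.4 * 0.52 * 0.5 = 1.924 ≈ 1.92 t C/ha/yr

1.92 t C/ha/yr


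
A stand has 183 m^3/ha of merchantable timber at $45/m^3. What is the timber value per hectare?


Value = 183 * 45 = $8235/ha

$8235/ha


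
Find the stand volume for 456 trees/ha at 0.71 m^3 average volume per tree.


V_stand = 456 * 0.71 = 323.76 ≈ 323.8 m^3/ha

323.8 m^3/ha


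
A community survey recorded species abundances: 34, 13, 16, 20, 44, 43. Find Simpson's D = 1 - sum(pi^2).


Total N = 34 + 13 + 16 + 20 + 44 + 43 = 170
Per-species terms:
  p = 34/170 = 0.200000; p^2 = 0.200000^2 = 0.040000
  p = 13/170 = 0.076471; p^2 = 0.076471^2 = 0.005848
  p = 16/170 = 0.094118; p^2 = 0.094118^2 = 0.008858
  p = 20/170 = 0.117647; p^2 = 0.117647^2 = 0.013841
  p = 44/170 = 0.258824; p^2 = 0.258824^2 = 0.066990
  p = 43/170 = 0.252941; p^2 = 0.252941^2 = 0.063979
sum(p^2) = 0.040000 + 0.005848 + 0.008858 + 0.013841 + 0.066990 + 0.063979 = 0.199516
D = 1 - 0.199516 = 0.800484 ≈ 0.8005

0.8005


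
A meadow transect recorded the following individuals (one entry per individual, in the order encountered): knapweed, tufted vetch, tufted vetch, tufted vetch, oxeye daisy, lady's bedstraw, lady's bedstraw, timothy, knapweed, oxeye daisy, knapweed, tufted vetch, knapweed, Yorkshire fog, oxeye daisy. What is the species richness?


Total individuals logged = 15
Distinct species (count of individuals): knapweed (4), tufted vetch (4), oxeye daisy (3), lady's bedstraw (2), timothy (1), Yorkshire fog (1)
Species richness = number of distinct species = 6

6


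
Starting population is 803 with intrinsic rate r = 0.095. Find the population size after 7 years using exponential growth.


r*t = 0.095 * 7 = 0.665
exp(0.665) = 1.94449
N = 803 * 1.94449 = 1561.43 ≈ 1561

1561


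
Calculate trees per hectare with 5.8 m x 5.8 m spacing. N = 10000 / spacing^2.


N = 10000 / 5.8^2 = 10000 / 33.64 = 297.265 ≈ 297 trees/ha

297 trees/ha


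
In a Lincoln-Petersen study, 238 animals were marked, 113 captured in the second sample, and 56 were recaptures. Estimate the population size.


N = M * C / R = 238 * 113 / 56 = 26894 / 56 = 480.25 ≈ 480

480 individuals


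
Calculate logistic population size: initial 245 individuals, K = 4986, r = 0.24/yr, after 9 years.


(K - N0)/N0 = (4986 - 245)/245 = 4741/245 = 19.3510
r*t = 0.24 * 9 = 2.16; exp(-2.16) = 0.115325
19.3510 * 0.115325 = 2.23165
1 + 2.23165 = 3.23165
N = 4986 / 3.23165 = 1542.87 ≈ 1543

1543


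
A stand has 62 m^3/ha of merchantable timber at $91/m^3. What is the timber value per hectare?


Value = 62 * 91 = $5642/ha

$5642/ha


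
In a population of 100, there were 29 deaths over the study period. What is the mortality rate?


Mortality rate = 29 / 100 = 0.2900

0.2900


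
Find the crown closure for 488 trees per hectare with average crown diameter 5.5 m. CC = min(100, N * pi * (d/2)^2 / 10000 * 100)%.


(d/2)^2 = (5.5/2)^2 = 2.75^2 = 7.5625
Crown area = 3.141593 * 7.5625 = 23.7583 m^2
N * area / 10000 * 100 = 488 * 23.7583 / 10000 * 100 = 115.941
CC = min(100, 115.941) = 100%

100%


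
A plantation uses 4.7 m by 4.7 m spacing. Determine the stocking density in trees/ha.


N = 10000 / 4.7^2 = 10000 / 22.09 = 452.694 ≈ 453 trees/ha

453 trees/ha


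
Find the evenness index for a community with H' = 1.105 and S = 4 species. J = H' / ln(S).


ln(4) = 1.38629
J = H' / ln(S) = 1.105 / 1.38629 = 0.797092 ≈ 0.7971

0.7971


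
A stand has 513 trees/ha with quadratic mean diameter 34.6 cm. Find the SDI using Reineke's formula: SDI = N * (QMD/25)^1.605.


QMD/25 = 34.6/25 = 1.384
(1.384)^1.605 = exp(1.605 * ln(1.384)) = exp(1.605 * 0.324978) = exp(0.521590) = 1.68470
SDI = 513 * 1.68470 = 864.251 ≈ 864

864


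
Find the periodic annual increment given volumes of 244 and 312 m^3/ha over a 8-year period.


PAI = (V2 - V1) / period = (312 - 244) / 8 = 68 / 8 = 8.50 m^3/ha/yr

8.50 m^3/ha/yr


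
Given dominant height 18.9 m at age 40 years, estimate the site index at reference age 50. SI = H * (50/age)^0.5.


50/40 = 1.25000
(1.25000)^0.5 = 1.11803
SI = 18.9 * 1.11803 = 21.1308 ≈ 21.1 m

21.1 m


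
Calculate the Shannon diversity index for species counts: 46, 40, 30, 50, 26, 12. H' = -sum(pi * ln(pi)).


Total N = 46 + 40 + 30 + 50 + 26 + 12 = 204
Per-species terms:
  p = 46/204 = 0.225490; ln(p) = -1.489479; p*ln(p) = 0.225490 * (-1.489479) = -0.335863
  p = 40/204 = 0.196078; ln(p) = -1.629243; p*ln(p) = 0.196078 * (-1.629243) = -0.319459
  p = 30/204 = 0.147059; ln(p) = -1.916921; p*ln(p) = 0.147059 * (-1.916921) = -0.281900
  p = 50/204 = 0.245098; ln(p) = -1.406097; p*ln(p) = 0.245098 * (-1.406097) = -0.344632
  p = 26/204 = 0.127451; ln(p) = -2.060023; p*ln(p) = 0.127451 * (-2.060023) = -0.262552
  p = 12/204 = 0.058824; ln(p) = -2.833205; p*ln(p) = 0.058824 * (-2.833205) = -0.166660
sum(p*ln(p)) = (-0.335863) + (-0.319459) + (-0.281900) + (-0.344632) + (-0.262552) + (-0.166660) = -1.711066
H' = -(-1.711066) = 1.711066 ≈ 1.7111

1.7111


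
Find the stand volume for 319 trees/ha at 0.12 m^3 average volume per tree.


V_stand = 319 * 0.12 = 38.28 ≈ 38.3 m^3/ha

38.3 m^3/ha


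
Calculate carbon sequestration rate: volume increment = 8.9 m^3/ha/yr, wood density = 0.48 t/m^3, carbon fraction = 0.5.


C = 8.9 * 0.48 * 0.5 = 2.136 ≈ 2.14 t C/ha/yr

2.14 t C/ha/yr


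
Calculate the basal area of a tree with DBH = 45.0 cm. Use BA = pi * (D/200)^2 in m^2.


D/200 = 45.0/200 = 0.225 m
(D/200)^2 = 0.225^2 = 0.050625
BA = 3.141593 * 0.050625 = 0.159043 ≈ 0.1590 m^2

0.1590 m^2


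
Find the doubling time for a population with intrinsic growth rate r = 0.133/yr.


td = ln(2) / 0.133 = 0.693147 / 0.133 = 5.21163 ≈ 5.2 years

5.2 years


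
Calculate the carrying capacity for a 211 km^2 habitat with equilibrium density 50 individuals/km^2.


K = 50 * 211 = 10550 individuals

10550 individuals


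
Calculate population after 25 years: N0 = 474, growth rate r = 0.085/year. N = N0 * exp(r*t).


r*t = 0.085 * 25 = 2.125
exp(2.125) = 8.37290
N = 474 * 8.37290 = 3968.75 ≈ 3969

3969


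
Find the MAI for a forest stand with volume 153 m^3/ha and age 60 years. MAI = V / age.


MAI = 153 / 60 = 2.55 m^3/ha/yr

2.55 m^3/ha/yr


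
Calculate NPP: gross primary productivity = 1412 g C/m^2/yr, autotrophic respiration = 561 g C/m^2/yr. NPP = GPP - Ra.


NPP = GPP - Ra = 1412 - 561 = 851 g C/m^2/yr

851 g C/m^2/yr


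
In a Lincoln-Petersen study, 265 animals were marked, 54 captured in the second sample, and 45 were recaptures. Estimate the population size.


N = M * C / R = 265 * 54 / 45 = 14310 / 45 = 318

318 individuals


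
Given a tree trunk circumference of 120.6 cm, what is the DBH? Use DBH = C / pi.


DBH = C / pi = 120.6 / 3.141593 = 38.3882 ≈ 38.39 cm

38.39 cm


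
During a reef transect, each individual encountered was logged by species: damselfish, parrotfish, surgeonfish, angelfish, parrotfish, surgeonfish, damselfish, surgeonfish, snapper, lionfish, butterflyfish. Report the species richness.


Total individuals logged = 11
Distinct species (count of individuals): damselfish (2), parrotfish (2), surgeonfish (3), angelfish (1), snapper (1), lionfish (1), butterflyfish (1)
Species richness = number of distinct species = 7

7


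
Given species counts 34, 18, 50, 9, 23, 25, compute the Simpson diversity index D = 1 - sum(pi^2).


Total N = 34 + 18 + 50 + 9 + 23 + 25 = 159
Per-species terms:
  p = 34/159 = 0.213836; p^2 = 0.213836^2 = 0.045726
  p = 18/159 = 0.113208; p^2 = 0.113208^2 = 0.012816
  p = 50/159 = 0.314465; p^2 = 0.314465^2 = 0.098888
  p = 9/159 = 0.056604; p^2 = 0.056604^2 = 0.003204
  p = 23/159 = 0.144654; p^2 = 0.144654^2 = 0.020925
  p = 25/159 = 0.157233; p^2 = 0.157233^2 = 0.024722
sum(p^2) = 0.045726 + 0.012816 + 0.098888 + 0.003204 + 0.020925 + 0.024722 = 0.206281
D = 1 - 0.206281 = 0.793719 ≈ 0.7937

0.7937


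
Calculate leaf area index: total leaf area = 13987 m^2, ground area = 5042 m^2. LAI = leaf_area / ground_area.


LAI = 13987 / 5042 = 2.7741 ≈ 2.77

2.77


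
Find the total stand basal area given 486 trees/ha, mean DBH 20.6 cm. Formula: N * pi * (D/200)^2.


(D/200)^2 = (20.6/200)^2 = 0.103^2 = 0.010609
Individual BA = 3.141593 * 0.010609 = 0.0333292 m^2
Stand BA = 486 * 0.0333292 = 16.1980 ≈ 16.20 m^2/ha

16.20 m^2/ha


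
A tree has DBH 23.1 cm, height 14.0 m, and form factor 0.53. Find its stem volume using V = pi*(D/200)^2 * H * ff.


(D/200)^2 = (23.1/200)^2 = 0.1155^2 = 0.01334025
BA = 3.141593 * 0.01334025 = 0.0419096 m^2
V = 0.0419096 * 14.0 * 0.53 = 0.310969 ≈ 0.311 m^3

0.311 m^3


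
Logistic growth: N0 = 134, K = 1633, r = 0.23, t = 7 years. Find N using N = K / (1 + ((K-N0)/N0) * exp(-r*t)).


(K - N0)/N0 = (1633 - 134)/134 = 1499/134 = 11.1866
r*t = 0.23 * 7 = 1.61; exp(-1.61) = 0.199888
11.1866 * 0.199888 = 2.23607
1 + 2.23607 = 3.23607
N = 1633 / 3.23607 = 504.624 ≈ 505

505


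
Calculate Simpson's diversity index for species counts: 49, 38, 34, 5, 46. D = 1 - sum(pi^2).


Total N = 49 + 38 + 34 + 5 + 46 = 172
Per-species terms:
  p = 49/172 = 0.284884; p^2 = 0.284884^2 = 0.081159
  p = 38/172 = 0.220930; p^2 = 0.220930^2 = 0.048810
  p = 34/172 = 0.197674; p^2 = 0.197674^2 = 0.039075
  p = 5/172 = 0.029070; p^2 = 0.029070^2 = 0.000845
  p = 46/172 = 0.267442; p^2 = 0.267442^2 = 0.071525
sum(p^2) = 0.081159 + 0.048810 + 0.039075 + 0.000845 + 0.071525 = 0.241414
D = 1 - 0.241414 = 0.758586 ≈ 0.7586

0.7586


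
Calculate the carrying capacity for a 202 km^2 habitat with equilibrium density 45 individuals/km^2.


K = 45 * 202 = 9090 individuals

9090 individuals


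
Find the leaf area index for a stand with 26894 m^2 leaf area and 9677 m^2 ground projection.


LAI = 26894 / 9677 = 2.7792 ≈ 2.78

2.78


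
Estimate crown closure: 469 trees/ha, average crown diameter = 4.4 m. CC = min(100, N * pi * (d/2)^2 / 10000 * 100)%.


(d/2)^2 = (4.4/2)^2 = 2.2^2 = 4.84
Crown area = 3.141593 * 4.84 = 15.2053 m^2
N * area / 10000 * 100 = 469 * 15.2053 / 10000 * 100 = 71.3129
CC = min(100, 71.3129) = 71.3129 ≈ 71.3%

71.3%


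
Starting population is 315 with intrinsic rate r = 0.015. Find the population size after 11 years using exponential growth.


r*t = 0.015 * 11 = 0.165
exp(0.165) = 1.17939
N = 315 * 1.17939 = 371.508 ≈ 372

372


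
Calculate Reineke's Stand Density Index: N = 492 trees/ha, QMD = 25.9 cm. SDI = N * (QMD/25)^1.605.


QMD/25 = 25.9/25 = 1.036
(1.036)^1.605 = exp(1.605 * ln(1.036)) = exp(1.605 * 0.0353671) = exp(0.0567642) = 1.05841
SDI = 492 * 1.05841 = 520.738 ≈ 521

521


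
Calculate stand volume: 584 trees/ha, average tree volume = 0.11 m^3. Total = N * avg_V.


V_stand = 584 * 0.11 = 64.24 ≈ 64.2 m^3/ha

64.2 m^3/ha


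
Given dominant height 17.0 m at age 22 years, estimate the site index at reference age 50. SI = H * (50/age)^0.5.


50/22 = 2.27273
(2.27273)^0.5 = 1.50756
SI = 17.0 * 1.50756 = 25.6285 ≈ 25.6 m

25.6 m


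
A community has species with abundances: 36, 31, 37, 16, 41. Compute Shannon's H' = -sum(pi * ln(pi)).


Total N = 36 + 31 + 37 + 16 + 41 = 161
Per-species terms:
  p = 36/161 = 0.223602; ln(p) = -1.497888; p*ln(p) = 0.223602 * (-1.497888) = -0.334931
  p = 31/161 = 0.192547; ln(p) = -1.647415; p*ln(p) = 0.192547 * (-1.647415) = -0.317205
  p = 37/161 = 0.229814; ln(p) = -1.470485; p*ln(p) = 0.229814 * (-1.470485) = -0.337938
  p = 16/161 = 0.099379; ln(p) = -2.308814; p*ln(p) = 0.099379 * (-2.308814) = -0.229448
  p = 41/161 = 0.254658; ln(p) = -1.367834; p*ln(p) = 0.254658 * (-1.367834) = -0.348330
sum(p*ln(p)) = (-0.334931) + (-0.317205) + (-0.337938) + (-0.229448) + (-0.348330) = -1.567852
H' = -(-1.567852) = 1.567852 ≈ 1.5679

1.5679


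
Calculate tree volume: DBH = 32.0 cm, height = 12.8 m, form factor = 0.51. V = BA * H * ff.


(D/200)^2 = (32.0/200)^2 = 0.16^2 = 0.0256
BA = 3.141593 * 0.0256 = 0.0804248 m^2
V = 0.0804248 * 12.8 * 0.51 = 0.525013 ≈ 0.525 m^3

0.525 m^3


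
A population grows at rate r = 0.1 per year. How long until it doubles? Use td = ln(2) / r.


td = ln(2) / 0.1 = 0.693147 / 0.1 = 6.93147 ≈ 6.9 years

6.9 years


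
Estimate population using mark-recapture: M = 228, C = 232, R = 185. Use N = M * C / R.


N = M * C / R = 228 * 232 / 185 = 52896 / 185 = 285.92 ≈ 286

286 individuals


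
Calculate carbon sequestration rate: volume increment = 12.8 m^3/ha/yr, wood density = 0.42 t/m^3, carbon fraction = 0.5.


C = 12.8 * 0.42 * 0.5 = 2.688 ≈ 2.69 t C/ha/yr

2.69 t C/ha/yr


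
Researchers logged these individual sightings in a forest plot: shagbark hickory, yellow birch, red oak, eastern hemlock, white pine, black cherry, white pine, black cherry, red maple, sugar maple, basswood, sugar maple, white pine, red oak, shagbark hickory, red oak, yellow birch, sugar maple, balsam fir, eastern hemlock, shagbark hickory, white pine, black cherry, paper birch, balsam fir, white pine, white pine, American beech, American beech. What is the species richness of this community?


Total individuals logged = 29
Distinct species (count of individuals): shagbark hickory (3), yellow birch (2), red oak (3), eastern hemlock (2), white pine (6), black cherry (3), red maple (1), sugar maple (3), basswood (1), balsam fir (2), paper birch (1), American beech (2)
Species richness = number of distinct species = 12

12


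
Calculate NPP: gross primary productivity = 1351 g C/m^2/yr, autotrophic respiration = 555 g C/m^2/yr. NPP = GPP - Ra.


NPP = GPP - Ra = 1351 - 555 = 796 g C/m^2/yr

796 g C/m^2/yr


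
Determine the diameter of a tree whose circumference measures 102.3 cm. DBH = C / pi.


DBH = C / pi = 102.3 / 3.141593 = 32.5631 ≈ 32.56 cm

32.56 cm


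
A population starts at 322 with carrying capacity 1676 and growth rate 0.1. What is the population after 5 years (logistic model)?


(K - N0)/N0 = (1676 - 322)/322 = 1354/322 = 4.20497
r*t = 0.1 * 5 = 0.5; exp(-0.5) = 0.606531
4.20497 * 0.606531 = 2.55044
1 + 2.55044 = 3.55044
N = 1676 / 3.55044 = 472.054 ≈ 472

472


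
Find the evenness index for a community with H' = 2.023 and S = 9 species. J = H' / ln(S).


ln(9) = 2.19722
J = H' / ln(S) = 2.023 / 2.19722 = 0.920709 ≈ 0.9207

0.9207


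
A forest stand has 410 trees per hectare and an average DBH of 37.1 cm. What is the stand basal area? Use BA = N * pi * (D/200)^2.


(D/200)^2 = (37.1/200)^2 = 0.1855^2 = 0.03441025
Individual BA = 3.141593 * 0.03441025 = 0.108103 m^2
Stand BA = 410 * 0.108103 = 44.3222 ≈ 44.32 m^2/ha

44.32 m^2/ha


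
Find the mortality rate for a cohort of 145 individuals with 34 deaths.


Mortality rate = 34 / 145 = 0.234483 ≈ 0.2345

0.2345


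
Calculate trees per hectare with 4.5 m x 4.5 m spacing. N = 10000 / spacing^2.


N = 10000 / 4.5^2 = 10000 / 20.25 = 493.827 ≈ 494 trees/ha

494 trees/ha


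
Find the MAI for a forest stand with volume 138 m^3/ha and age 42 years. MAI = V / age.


MAI = 138 / 42 = 3.2857 ≈ 3.29 m^3/ha/yr

3.29 m^3/ha/yr


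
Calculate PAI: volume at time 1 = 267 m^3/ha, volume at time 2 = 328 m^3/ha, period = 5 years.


PAI = (V2 - V1) / period = (328 - 267) / 5 = 61 / 5 = 12.20 m^3/ha/yr

12.20 m^3/ha/yr


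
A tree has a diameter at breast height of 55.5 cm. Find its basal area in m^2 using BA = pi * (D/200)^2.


D/200 = 55.5/200 = 0.2775 m
(D/200)^2 = 0.2775^2 = 0.07700625
BA = 3.141593 * 0.07700625 = 0.241922 ≈ 0.2419 m^2

0.2419 m^2


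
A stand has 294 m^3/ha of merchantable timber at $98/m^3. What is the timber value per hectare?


Value = 294 * 98 = $28812/ha

$28812/ha


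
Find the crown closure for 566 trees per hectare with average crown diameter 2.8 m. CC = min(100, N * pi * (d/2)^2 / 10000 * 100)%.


(d/2)^2 = (2.8/2)^2 = 1.4^2 = 1.96
Crown area = 3.141593 * 1.96 = 6.15752 m^2
N * area / 10000 * 100 = 566 * 6.15752 / 10000 * 100 = 34.8516
CC = min(100, 34.8516) = 34.8516 ≈ 34.9%

34.9%


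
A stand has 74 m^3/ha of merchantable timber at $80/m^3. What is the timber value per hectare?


Value = 74 * 80 = $5920/ha

$5920/ha


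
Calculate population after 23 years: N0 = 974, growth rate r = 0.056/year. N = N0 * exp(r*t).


r*t = 0.056 * 23 = 1.288
exp(1.288) = 3.62553
N = 974 * 3.62553 = 3531.27 ≈ 3531

3531


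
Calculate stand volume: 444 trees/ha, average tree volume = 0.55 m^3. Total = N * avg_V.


V_stand = 444 * 0.55 = 244.2 m^3/ha

244.2 m^3/ha


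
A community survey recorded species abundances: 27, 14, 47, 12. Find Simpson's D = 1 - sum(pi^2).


Total N = 27 + 14 + 47 + 12 = 100
Per-species terms:
  p = 27/100 = 0.270000; p^2 = 0.270000^2 = 0.072900
  p = 14/100 = 0.140000; p^2 = 0.140000^2 = 0.019600
  p = 47/100 = 0.470000; p^2 = 0.470000^2 = 0.220900
  p = 12/100 = 0.120000; p^2 = 0.120000^2 = 0.014400
sum(p^2) = 0.072900 + 0.019600 + 0.220900 + 0.014400 = 0.327800
D = 1 - 0.327800 = 0.672200 ≈ 0.6722

0.6722


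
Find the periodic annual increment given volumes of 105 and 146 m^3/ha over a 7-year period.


PAI = (V2 - V1) / period = (146 - 105) / 7 = 41 / 7 = 5.8571 ≈ 5.86 m^3/ha/yr

5.86 m^3/ha/yr


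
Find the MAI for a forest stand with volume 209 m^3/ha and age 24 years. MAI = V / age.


MAI = 209 / 24 = 8.7083 ≈ 8.71 m^3/ha/yr

8.71 m^3/ha/yr


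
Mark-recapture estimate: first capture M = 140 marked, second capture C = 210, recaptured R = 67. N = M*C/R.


N = M * C / R = 140 * 210 / 67 = 29400 / 67 = 438.81 ≈ 439

439 individuals


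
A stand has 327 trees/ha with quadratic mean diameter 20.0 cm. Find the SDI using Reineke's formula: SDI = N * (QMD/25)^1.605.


QMD/25 = 20.0/25 = 0.8
(0.8)^1.605 = exp(1.605 * ln(0.8)) = exp(1.605 * (-0.223144)) = exp(-0.358146) = 0.698971
SDI = 327 * 0.698971 = 228.564 ≈ 229

229


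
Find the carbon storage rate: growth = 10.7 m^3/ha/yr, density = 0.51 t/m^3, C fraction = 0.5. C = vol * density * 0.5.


C = 10.7 * 0.51 * 0.5 = 2.7285 ≈ 2.73 t C/ha/yr

2.73 t C/ha/yr


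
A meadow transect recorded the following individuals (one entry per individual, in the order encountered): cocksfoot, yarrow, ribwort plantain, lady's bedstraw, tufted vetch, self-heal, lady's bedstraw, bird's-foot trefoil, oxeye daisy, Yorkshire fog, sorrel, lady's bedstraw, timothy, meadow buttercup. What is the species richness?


Total individuals logged = 14
Distinct species (count of individuals): cocksfoot (1), yarrow (1), ribwort plantain (1), lady's bedstraw (3), tufted vetch (1), self-heal (1), bird's-foot trefoil (1), oxeye daisy (1), Yorkshire fog (1), sorrel (1), timothy (1), meadow buttercup (1)
Species richness = number of distinct species = 12

12
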